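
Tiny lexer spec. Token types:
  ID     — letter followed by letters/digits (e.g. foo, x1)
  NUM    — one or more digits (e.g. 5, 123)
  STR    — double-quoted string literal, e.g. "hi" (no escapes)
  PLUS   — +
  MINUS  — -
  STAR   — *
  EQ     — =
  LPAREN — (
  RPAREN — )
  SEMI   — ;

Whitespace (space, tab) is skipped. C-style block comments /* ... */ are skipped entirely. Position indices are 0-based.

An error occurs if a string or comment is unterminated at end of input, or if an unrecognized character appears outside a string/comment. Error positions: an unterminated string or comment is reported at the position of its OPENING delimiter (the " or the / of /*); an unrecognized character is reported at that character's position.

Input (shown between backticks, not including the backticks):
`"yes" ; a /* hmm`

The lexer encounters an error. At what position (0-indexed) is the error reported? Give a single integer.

Answer: 10

Derivation:
pos=0: enter STRING mode
pos=0: emit STR "yes" (now at pos=5)
pos=6: emit SEMI ';'
pos=8: emit ID 'a' (now at pos=9)
pos=10: enter COMMENT mode (saw '/*')
pos=10: ERROR — unterminated comment (reached EOF)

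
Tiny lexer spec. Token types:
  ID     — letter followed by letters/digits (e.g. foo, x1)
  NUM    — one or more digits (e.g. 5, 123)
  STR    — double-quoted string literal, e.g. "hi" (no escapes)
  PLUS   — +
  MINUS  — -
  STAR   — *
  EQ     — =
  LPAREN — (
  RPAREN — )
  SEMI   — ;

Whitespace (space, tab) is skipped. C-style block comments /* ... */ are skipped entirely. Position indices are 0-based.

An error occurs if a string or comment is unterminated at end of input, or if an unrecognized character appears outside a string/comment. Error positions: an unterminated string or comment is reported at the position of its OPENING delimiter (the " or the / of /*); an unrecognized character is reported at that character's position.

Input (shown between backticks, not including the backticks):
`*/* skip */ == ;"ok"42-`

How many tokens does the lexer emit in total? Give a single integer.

pos=0: emit STAR '*'
pos=1: enter COMMENT mode (saw '/*')
exit COMMENT mode (now at pos=11)
pos=12: emit EQ '='
pos=13: emit EQ '='
pos=15: emit SEMI ';'
pos=16: enter STRING mode
pos=16: emit STR "ok" (now at pos=20)
pos=20: emit NUM '42' (now at pos=22)
pos=22: emit MINUS '-'
DONE. 7 tokens: [STAR, EQ, EQ, SEMI, STR, NUM, MINUS]

Answer: 7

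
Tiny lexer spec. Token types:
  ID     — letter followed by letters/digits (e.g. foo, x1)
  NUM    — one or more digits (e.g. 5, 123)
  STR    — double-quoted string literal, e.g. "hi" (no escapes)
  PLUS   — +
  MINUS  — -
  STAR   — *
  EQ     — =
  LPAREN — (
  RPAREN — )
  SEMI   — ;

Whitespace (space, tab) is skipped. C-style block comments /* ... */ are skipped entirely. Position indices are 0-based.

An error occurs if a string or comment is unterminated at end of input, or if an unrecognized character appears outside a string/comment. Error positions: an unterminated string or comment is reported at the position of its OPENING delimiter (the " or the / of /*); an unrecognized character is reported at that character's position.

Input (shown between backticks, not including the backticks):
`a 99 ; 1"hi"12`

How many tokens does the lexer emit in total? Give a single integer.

pos=0: emit ID 'a' (now at pos=1)
pos=2: emit NUM '99' (now at pos=4)
pos=5: emit SEMI ';'
pos=7: emit NUM '1' (now at pos=8)
pos=8: enter STRING mode
pos=8: emit STR "hi" (now at pos=12)
pos=12: emit NUM '12' (now at pos=14)
DONE. 6 tokens: [ID, NUM, SEMI, NUM, STR, NUM]

Answer: 6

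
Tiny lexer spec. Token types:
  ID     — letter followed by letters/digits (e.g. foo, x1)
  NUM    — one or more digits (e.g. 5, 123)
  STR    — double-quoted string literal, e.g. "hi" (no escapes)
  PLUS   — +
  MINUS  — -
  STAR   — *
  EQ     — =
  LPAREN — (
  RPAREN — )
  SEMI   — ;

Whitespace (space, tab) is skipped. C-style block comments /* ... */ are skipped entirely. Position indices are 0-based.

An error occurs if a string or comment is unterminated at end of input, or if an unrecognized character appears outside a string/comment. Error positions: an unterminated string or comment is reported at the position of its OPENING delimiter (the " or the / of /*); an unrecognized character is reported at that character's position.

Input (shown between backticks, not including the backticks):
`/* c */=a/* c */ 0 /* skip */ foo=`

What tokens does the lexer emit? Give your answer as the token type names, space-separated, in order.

Answer: EQ ID NUM ID EQ

Derivation:
pos=0: enter COMMENT mode (saw '/*')
exit COMMENT mode (now at pos=7)
pos=7: emit EQ '='
pos=8: emit ID 'a' (now at pos=9)
pos=9: enter COMMENT mode (saw '/*')
exit COMMENT mode (now at pos=16)
pos=17: emit NUM '0' (now at pos=18)
pos=19: enter COMMENT mode (saw '/*')
exit COMMENT mode (now at pos=29)
pos=30: emit ID 'foo' (now at pos=33)
pos=33: emit EQ '='
DONE. 5 tokens: [EQ, ID, NUM, ID, EQ]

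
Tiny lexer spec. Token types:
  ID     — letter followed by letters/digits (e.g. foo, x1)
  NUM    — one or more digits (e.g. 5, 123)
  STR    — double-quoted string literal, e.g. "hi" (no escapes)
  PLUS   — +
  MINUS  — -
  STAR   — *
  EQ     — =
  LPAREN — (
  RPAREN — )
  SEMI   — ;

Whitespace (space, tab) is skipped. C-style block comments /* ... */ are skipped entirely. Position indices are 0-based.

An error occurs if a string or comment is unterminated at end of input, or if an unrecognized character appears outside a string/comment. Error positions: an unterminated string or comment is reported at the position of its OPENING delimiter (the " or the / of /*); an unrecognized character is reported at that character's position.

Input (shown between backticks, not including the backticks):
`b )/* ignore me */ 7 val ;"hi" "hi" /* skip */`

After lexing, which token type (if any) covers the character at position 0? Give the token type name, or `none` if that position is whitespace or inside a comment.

Answer: ID

Derivation:
pos=0: emit ID 'b' (now at pos=1)
pos=2: emit RPAREN ')'
pos=3: enter COMMENT mode (saw '/*')
exit COMMENT mode (now at pos=18)
pos=19: emit NUM '7' (now at pos=20)
pos=21: emit ID 'val' (now at pos=24)
pos=25: emit SEMI ';'
pos=26: enter STRING mode
pos=26: emit STR "hi" (now at pos=30)
pos=31: enter STRING mode
pos=31: emit STR "hi" (now at pos=35)
pos=36: enter COMMENT mode (saw '/*')
exit COMMENT mode (now at pos=46)
DONE. 7 tokens: [ID, RPAREN, NUM, ID, SEMI, STR, STR]
Position 0: char is 'b' -> ID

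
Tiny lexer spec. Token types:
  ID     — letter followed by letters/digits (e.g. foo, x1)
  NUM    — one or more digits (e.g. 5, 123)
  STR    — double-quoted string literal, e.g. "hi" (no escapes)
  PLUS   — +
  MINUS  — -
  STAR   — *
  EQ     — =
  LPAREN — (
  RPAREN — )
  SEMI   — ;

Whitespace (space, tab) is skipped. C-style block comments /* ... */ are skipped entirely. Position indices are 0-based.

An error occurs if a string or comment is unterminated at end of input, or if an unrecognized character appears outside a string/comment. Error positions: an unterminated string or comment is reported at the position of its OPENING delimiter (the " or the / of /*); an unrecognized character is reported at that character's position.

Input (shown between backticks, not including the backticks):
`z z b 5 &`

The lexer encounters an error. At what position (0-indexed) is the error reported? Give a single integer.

Answer: 8

Derivation:
pos=0: emit ID 'z' (now at pos=1)
pos=2: emit ID 'z' (now at pos=3)
pos=4: emit ID 'b' (now at pos=5)
pos=6: emit NUM '5' (now at pos=7)
pos=8: ERROR — unrecognized char '&'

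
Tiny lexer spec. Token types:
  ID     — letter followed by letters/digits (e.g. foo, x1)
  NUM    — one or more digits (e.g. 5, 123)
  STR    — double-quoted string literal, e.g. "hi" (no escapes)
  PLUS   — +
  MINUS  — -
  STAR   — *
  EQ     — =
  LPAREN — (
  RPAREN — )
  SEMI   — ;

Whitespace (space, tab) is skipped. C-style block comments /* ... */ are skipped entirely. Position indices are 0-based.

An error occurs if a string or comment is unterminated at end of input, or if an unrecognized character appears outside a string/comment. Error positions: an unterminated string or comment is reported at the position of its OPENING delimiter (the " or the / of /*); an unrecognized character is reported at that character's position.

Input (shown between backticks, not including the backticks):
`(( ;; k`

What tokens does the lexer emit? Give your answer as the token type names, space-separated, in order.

pos=0: emit LPAREN '('
pos=1: emit LPAREN '('
pos=3: emit SEMI ';'
pos=4: emit SEMI ';'
pos=6: emit ID 'k' (now at pos=7)
DONE. 5 tokens: [LPAREN, LPAREN, SEMI, SEMI, ID]

Answer: LPAREN LPAREN SEMI SEMI ID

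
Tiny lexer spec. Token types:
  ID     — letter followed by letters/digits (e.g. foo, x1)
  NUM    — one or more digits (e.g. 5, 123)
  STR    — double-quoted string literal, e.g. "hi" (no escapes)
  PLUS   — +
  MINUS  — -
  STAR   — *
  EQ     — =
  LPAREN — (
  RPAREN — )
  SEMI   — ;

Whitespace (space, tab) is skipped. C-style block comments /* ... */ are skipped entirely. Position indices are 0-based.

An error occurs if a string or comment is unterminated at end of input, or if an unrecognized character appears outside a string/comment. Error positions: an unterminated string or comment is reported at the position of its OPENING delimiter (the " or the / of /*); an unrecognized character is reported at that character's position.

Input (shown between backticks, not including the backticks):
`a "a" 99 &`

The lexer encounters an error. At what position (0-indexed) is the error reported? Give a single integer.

Answer: 9

Derivation:
pos=0: emit ID 'a' (now at pos=1)
pos=2: enter STRING mode
pos=2: emit STR "a" (now at pos=5)
pos=6: emit NUM '99' (now at pos=8)
pos=9: ERROR — unrecognized char '&'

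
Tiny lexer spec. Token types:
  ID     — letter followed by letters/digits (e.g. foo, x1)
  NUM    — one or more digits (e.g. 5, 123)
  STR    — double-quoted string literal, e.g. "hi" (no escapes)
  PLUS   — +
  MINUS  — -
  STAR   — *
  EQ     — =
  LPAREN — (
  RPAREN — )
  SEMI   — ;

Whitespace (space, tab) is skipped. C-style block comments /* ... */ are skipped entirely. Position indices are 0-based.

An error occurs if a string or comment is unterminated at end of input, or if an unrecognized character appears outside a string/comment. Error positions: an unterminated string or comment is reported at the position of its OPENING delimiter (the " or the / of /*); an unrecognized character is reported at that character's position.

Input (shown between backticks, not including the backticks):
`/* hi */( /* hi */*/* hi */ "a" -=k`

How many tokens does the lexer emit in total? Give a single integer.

Answer: 6

Derivation:
pos=0: enter COMMENT mode (saw '/*')
exit COMMENT mode (now at pos=8)
pos=8: emit LPAREN '('
pos=10: enter COMMENT mode (saw '/*')
exit COMMENT mode (now at pos=18)
pos=18: emit STAR '*'
pos=19: enter COMMENT mode (saw '/*')
exit COMMENT mode (now at pos=27)
pos=28: enter STRING mode
pos=28: emit STR "a" (now at pos=31)
pos=32: emit MINUS '-'
pos=33: emit EQ '='
pos=34: emit ID 'k' (now at pos=35)
DONE. 6 tokens: [LPAREN, STAR, STR, MINUS, EQ, ID]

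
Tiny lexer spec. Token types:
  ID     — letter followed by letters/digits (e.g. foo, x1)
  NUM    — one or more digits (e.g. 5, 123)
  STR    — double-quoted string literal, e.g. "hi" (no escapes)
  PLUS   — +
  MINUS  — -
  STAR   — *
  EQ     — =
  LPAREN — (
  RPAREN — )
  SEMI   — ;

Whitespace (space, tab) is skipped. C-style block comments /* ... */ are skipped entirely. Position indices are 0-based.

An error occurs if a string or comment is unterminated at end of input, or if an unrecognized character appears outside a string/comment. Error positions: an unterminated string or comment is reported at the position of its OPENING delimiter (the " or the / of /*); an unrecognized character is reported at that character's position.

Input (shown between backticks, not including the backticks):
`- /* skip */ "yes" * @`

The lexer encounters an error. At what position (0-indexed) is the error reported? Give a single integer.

pos=0: emit MINUS '-'
pos=2: enter COMMENT mode (saw '/*')
exit COMMENT mode (now at pos=12)
pos=13: enter STRING mode
pos=13: emit STR "yes" (now at pos=18)
pos=19: emit STAR '*'
pos=21: ERROR — unrecognized char '@'

Answer: 21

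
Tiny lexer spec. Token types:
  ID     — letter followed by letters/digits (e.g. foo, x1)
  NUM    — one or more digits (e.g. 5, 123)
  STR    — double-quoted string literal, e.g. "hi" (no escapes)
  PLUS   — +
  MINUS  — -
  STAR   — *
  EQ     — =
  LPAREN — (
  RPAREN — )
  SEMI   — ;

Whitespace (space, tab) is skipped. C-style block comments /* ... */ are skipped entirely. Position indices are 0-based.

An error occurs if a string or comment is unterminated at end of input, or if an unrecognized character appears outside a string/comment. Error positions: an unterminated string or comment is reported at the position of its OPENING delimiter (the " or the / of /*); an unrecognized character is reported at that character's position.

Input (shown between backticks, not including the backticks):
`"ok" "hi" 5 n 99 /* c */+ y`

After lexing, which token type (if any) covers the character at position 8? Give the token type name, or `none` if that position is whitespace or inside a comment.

pos=0: enter STRING mode
pos=0: emit STR "ok" (now at pos=4)
pos=5: enter STRING mode
pos=5: emit STR "hi" (now at pos=9)
pos=10: emit NUM '5' (now at pos=11)
pos=12: emit ID 'n' (now at pos=13)
pos=14: emit NUM '99' (now at pos=16)
pos=17: enter COMMENT mode (saw '/*')
exit COMMENT mode (now at pos=24)
pos=24: emit PLUS '+'
pos=26: emit ID 'y' (now at pos=27)
DONE. 7 tokens: [STR, STR, NUM, ID, NUM, PLUS, ID]
Position 8: char is '"' -> STR

Answer: STR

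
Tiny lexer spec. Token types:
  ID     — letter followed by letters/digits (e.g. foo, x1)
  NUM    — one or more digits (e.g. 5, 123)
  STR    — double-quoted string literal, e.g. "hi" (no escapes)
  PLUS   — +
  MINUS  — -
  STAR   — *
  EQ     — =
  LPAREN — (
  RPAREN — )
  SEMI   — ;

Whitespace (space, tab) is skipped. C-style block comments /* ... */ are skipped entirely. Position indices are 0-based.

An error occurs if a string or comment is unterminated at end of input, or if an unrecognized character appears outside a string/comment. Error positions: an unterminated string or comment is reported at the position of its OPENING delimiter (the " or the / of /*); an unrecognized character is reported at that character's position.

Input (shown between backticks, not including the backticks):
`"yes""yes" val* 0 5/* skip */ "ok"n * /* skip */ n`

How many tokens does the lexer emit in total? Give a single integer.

Answer: 10

Derivation:
pos=0: enter STRING mode
pos=0: emit STR "yes" (now at pos=5)
pos=5: enter STRING mode
pos=5: emit STR "yes" (now at pos=10)
pos=11: emit ID 'val' (now at pos=14)
pos=14: emit STAR '*'
pos=16: emit NUM '0' (now at pos=17)
pos=18: emit NUM '5' (now at pos=19)
pos=19: enter COMMENT mode (saw '/*')
exit COMMENT mode (now at pos=29)
pos=30: enter STRING mode
pos=30: emit STR "ok" (now at pos=34)
pos=34: emit ID 'n' (now at pos=35)
pos=36: emit STAR '*'
pos=38: enter COMMENT mode (saw '/*')
exit COMMENT mode (now at pos=48)
pos=49: emit ID 'n' (now at pos=50)
DONE. 10 tokens: [STR, STR, ID, STAR, NUM, NUM, STR, ID, STAR, ID]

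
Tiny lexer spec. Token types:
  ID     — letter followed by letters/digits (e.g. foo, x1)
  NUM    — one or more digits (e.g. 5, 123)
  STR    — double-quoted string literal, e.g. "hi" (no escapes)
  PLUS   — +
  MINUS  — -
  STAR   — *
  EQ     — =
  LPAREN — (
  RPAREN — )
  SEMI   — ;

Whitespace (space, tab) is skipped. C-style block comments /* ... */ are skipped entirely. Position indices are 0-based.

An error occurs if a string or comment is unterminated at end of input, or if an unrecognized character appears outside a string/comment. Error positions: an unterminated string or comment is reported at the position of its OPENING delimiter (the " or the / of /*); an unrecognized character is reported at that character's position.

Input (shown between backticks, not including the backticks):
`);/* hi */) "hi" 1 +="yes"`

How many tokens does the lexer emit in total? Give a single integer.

pos=0: emit RPAREN ')'
pos=1: emit SEMI ';'
pos=2: enter COMMENT mode (saw '/*')
exit COMMENT mode (now at pos=10)
pos=10: emit RPAREN ')'
pos=12: enter STRING mode
pos=12: emit STR "hi" (now at pos=16)
pos=17: emit NUM '1' (now at pos=18)
pos=19: emit PLUS '+'
pos=20: emit EQ '='
pos=21: enter STRING mode
pos=21: emit STR "yes" (now at pos=26)
DONE. 8 tokens: [RPAREN, SEMI, RPAREN, STR, NUM, PLUS, EQ, STR]

Answer: 8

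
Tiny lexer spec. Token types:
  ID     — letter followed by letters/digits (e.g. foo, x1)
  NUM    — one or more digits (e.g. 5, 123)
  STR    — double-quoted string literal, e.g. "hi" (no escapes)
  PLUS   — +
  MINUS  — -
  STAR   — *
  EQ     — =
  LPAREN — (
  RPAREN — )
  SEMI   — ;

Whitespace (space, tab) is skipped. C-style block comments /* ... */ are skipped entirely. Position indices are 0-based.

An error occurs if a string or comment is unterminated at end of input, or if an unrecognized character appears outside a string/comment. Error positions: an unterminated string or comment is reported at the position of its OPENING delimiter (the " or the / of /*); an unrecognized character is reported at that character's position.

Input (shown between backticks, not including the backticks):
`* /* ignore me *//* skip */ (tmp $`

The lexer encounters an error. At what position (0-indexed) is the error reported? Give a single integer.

Answer: 33

Derivation:
pos=0: emit STAR '*'
pos=2: enter COMMENT mode (saw '/*')
exit COMMENT mode (now at pos=17)
pos=17: enter COMMENT mode (saw '/*')
exit COMMENT mode (now at pos=27)
pos=28: emit LPAREN '('
pos=29: emit ID 'tmp' (now at pos=32)
pos=33: ERROR — unrecognized char '$'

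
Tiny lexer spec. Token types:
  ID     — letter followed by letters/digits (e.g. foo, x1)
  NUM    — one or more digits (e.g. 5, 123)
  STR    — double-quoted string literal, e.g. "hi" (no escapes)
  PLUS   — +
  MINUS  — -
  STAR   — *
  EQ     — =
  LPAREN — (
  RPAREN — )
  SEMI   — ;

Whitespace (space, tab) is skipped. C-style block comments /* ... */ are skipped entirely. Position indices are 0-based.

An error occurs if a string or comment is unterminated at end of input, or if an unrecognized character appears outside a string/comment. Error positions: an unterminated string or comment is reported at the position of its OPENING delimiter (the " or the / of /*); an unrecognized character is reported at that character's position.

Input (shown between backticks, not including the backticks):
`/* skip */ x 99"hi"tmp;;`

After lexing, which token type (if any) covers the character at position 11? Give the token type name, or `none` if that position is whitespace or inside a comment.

pos=0: enter COMMENT mode (saw '/*')
exit COMMENT mode (now at pos=10)
pos=11: emit ID 'x' (now at pos=12)
pos=13: emit NUM '99' (now at pos=15)
pos=15: enter STRING mode
pos=15: emit STR "hi" (now at pos=19)
pos=19: emit ID 'tmp' (now at pos=22)
pos=22: emit SEMI ';'
pos=23: emit SEMI ';'
DONE. 6 tokens: [ID, NUM, STR, ID, SEMI, SEMI]
Position 11: char is 'x' -> ID

Answer: ID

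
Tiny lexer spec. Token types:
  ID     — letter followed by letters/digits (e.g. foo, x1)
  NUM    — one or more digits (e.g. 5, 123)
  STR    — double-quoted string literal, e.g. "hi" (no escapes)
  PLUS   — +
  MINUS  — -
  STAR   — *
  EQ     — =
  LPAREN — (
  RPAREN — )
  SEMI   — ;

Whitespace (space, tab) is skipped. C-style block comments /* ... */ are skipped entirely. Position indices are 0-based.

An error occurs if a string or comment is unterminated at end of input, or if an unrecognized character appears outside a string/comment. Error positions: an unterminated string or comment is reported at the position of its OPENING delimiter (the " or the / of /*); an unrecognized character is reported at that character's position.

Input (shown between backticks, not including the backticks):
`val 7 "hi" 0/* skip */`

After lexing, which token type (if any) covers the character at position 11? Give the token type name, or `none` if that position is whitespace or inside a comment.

Answer: NUM

Derivation:
pos=0: emit ID 'val' (now at pos=3)
pos=4: emit NUM '7' (now at pos=5)
pos=6: enter STRING mode
pos=6: emit STR "hi" (now at pos=10)
pos=11: emit NUM '0' (now at pos=12)
pos=12: enter COMMENT mode (saw '/*')
exit COMMENT mode (now at pos=22)
DONE. 4 tokens: [ID, NUM, STR, NUM]
Position 11: char is '0' -> NUM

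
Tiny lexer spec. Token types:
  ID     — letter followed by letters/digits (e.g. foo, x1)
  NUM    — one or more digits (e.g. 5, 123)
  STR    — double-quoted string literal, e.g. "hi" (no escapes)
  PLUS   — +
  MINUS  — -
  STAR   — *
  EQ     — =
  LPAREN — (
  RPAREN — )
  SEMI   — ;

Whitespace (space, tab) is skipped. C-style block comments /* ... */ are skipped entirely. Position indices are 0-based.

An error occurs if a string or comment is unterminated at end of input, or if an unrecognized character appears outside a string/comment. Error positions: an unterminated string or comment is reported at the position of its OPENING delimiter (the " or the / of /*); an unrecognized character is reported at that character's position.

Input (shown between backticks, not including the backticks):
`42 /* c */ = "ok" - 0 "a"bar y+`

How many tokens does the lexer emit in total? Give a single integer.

pos=0: emit NUM '42' (now at pos=2)
pos=3: enter COMMENT mode (saw '/*')
exit COMMENT mode (now at pos=10)
pos=11: emit EQ '='
pos=13: enter STRING mode
pos=13: emit STR "ok" (now at pos=17)
pos=18: emit MINUS '-'
pos=20: emit NUM '0' (now at pos=21)
pos=22: enter STRING mode
pos=22: emit STR "a" (now at pos=25)
pos=25: emit ID 'bar' (now at pos=28)
pos=29: emit ID 'y' (now at pos=30)
pos=30: emit PLUS '+'
DONE. 9 tokens: [NUM, EQ, STR, MINUS, NUM, STR, ID, ID, PLUS]

Answer: 9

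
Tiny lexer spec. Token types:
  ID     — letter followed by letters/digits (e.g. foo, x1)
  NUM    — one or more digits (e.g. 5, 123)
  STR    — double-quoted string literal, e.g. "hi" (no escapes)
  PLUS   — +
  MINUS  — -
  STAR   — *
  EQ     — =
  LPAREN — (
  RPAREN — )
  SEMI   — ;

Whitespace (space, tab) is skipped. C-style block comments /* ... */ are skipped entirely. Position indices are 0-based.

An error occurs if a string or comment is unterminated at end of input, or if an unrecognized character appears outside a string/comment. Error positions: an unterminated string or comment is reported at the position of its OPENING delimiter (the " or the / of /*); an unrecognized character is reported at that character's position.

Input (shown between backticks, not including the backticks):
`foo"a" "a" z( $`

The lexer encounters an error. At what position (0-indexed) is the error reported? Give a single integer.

pos=0: emit ID 'foo' (now at pos=3)
pos=3: enter STRING mode
pos=3: emit STR "a" (now at pos=6)
pos=7: enter STRING mode
pos=7: emit STR "a" (now at pos=10)
pos=11: emit ID 'z' (now at pos=12)
pos=12: emit LPAREN '('
pos=14: ERROR — unrecognized char '$'

Answer: 14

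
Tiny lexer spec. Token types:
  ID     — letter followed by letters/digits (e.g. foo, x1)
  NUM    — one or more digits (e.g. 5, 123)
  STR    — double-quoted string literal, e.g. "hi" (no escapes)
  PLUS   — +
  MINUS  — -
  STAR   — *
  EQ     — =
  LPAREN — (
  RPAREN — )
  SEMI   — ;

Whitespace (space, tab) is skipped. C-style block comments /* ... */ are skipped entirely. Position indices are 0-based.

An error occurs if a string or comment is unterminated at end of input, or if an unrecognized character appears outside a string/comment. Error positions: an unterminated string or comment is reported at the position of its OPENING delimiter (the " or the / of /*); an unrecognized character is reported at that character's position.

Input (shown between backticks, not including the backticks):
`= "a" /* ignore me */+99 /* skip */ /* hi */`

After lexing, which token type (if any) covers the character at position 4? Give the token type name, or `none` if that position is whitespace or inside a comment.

Answer: STR

Derivation:
pos=0: emit EQ '='
pos=2: enter STRING mode
pos=2: emit STR "a" (now at pos=5)
pos=6: enter COMMENT mode (saw '/*')
exit COMMENT mode (now at pos=21)
pos=21: emit PLUS '+'
pos=22: emit NUM '99' (now at pos=24)
pos=25: enter COMMENT mode (saw '/*')
exit COMMENT mode (now at pos=35)
pos=36: enter COMMENT mode (saw '/*')
exit COMMENT mode (now at pos=44)
DONE. 4 tokens: [EQ, STR, PLUS, NUM]
Position 4: char is '"' -> STR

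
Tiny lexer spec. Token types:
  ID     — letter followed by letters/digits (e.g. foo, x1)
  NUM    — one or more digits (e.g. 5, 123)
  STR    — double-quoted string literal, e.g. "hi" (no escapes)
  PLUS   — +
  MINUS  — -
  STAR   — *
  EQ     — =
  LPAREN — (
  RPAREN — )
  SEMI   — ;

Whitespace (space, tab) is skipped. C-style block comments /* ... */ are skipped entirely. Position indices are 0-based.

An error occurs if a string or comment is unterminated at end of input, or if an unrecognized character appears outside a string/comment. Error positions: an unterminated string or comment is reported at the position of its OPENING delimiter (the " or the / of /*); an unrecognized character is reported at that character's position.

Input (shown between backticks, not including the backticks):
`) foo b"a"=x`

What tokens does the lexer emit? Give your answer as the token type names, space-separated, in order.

pos=0: emit RPAREN ')'
pos=2: emit ID 'foo' (now at pos=5)
pos=6: emit ID 'b' (now at pos=7)
pos=7: enter STRING mode
pos=7: emit STR "a" (now at pos=10)
pos=10: emit EQ '='
pos=11: emit ID 'x' (now at pos=12)
DONE. 6 tokens: [RPAREN, ID, ID, STR, EQ, ID]

Answer: RPAREN ID ID STR EQ ID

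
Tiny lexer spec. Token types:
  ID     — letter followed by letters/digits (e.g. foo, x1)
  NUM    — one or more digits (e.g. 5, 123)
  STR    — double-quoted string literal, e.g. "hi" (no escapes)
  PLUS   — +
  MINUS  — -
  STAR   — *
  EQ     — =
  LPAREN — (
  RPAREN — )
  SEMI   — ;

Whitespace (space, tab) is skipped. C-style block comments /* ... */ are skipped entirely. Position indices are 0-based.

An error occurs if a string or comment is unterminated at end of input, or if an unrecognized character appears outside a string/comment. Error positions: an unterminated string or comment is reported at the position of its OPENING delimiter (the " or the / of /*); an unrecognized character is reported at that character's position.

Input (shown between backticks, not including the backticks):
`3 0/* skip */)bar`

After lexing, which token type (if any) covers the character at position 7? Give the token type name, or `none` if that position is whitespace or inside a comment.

Answer: none

Derivation:
pos=0: emit NUM '3' (now at pos=1)
pos=2: emit NUM '0' (now at pos=3)
pos=3: enter COMMENT mode (saw '/*')
exit COMMENT mode (now at pos=13)
pos=13: emit RPAREN ')'
pos=14: emit ID 'bar' (now at pos=17)
DONE. 4 tokens: [NUM, NUM, RPAREN, ID]
Position 7: char is 'k' -> none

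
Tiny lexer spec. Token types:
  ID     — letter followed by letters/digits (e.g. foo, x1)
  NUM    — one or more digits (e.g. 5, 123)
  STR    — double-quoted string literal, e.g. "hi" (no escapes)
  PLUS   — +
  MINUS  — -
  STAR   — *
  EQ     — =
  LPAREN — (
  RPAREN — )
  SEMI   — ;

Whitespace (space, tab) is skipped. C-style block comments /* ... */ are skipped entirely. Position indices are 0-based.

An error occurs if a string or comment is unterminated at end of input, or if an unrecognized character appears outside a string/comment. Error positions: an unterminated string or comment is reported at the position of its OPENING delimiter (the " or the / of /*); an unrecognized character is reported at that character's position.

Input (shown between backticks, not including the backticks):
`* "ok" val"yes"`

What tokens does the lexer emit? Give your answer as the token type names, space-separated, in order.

Answer: STAR STR ID STR

Derivation:
pos=0: emit STAR '*'
pos=2: enter STRING mode
pos=2: emit STR "ok" (now at pos=6)
pos=7: emit ID 'val' (now at pos=10)
pos=10: enter STRING mode
pos=10: emit STR "yes" (now at pos=15)
DONE. 4 tokens: [STAR, STR, ID, STR]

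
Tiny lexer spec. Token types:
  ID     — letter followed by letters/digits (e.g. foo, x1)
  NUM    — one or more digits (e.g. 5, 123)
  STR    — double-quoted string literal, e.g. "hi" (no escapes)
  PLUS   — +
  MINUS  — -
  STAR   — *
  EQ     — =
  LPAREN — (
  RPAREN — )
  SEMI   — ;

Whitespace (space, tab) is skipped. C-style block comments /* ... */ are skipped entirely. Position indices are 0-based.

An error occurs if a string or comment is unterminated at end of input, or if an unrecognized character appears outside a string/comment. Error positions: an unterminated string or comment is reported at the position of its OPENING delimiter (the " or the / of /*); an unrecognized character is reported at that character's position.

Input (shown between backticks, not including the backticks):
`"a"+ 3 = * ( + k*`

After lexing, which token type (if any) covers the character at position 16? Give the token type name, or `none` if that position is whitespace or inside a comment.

pos=0: enter STRING mode
pos=0: emit STR "a" (now at pos=3)
pos=3: emit PLUS '+'
pos=5: emit NUM '3' (now at pos=6)
pos=7: emit EQ '='
pos=9: emit STAR '*'
pos=11: emit LPAREN '('
pos=13: emit PLUS '+'
pos=15: emit ID 'k' (now at pos=16)
pos=16: emit STAR '*'
DONE. 9 tokens: [STR, PLUS, NUM, EQ, STAR, LPAREN, PLUS, ID, STAR]
Position 16: char is '*' -> STAR

Answer: STAR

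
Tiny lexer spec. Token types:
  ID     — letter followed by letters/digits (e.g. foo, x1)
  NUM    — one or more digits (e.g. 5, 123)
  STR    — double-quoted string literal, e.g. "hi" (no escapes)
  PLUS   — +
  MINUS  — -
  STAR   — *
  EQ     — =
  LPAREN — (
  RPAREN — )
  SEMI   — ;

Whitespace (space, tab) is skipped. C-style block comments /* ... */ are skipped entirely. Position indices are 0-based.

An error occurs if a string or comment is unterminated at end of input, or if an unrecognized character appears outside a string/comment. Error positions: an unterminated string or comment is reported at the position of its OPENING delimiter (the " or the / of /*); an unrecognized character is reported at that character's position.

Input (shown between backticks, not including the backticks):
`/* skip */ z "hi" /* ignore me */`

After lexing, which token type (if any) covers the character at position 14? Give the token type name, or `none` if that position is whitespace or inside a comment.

Answer: STR

Derivation:
pos=0: enter COMMENT mode (saw '/*')
exit COMMENT mode (now at pos=10)
pos=11: emit ID 'z' (now at pos=12)
pos=13: enter STRING mode
pos=13: emit STR "hi" (now at pos=17)
pos=18: enter COMMENT mode (saw '/*')
exit COMMENT mode (now at pos=33)
DONE. 2 tokens: [ID, STR]
Position 14: char is 'h' -> STR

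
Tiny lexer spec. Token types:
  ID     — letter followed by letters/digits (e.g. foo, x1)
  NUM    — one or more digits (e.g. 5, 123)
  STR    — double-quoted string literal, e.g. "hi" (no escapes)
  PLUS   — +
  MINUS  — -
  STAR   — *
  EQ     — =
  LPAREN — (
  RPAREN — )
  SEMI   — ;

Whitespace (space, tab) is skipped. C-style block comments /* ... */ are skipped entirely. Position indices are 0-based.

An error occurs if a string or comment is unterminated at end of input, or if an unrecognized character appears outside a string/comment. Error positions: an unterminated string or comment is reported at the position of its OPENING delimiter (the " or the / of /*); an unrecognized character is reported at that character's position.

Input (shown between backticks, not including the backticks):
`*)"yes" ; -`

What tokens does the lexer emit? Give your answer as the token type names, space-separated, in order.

Answer: STAR RPAREN STR SEMI MINUS

Derivation:
pos=0: emit STAR '*'
pos=1: emit RPAREN ')'
pos=2: enter STRING mode
pos=2: emit STR "yes" (now at pos=7)
pos=8: emit SEMI ';'
pos=10: emit MINUS '-'
DONE. 5 tokens: [STAR, RPAREN, STR, SEMI, MINUS]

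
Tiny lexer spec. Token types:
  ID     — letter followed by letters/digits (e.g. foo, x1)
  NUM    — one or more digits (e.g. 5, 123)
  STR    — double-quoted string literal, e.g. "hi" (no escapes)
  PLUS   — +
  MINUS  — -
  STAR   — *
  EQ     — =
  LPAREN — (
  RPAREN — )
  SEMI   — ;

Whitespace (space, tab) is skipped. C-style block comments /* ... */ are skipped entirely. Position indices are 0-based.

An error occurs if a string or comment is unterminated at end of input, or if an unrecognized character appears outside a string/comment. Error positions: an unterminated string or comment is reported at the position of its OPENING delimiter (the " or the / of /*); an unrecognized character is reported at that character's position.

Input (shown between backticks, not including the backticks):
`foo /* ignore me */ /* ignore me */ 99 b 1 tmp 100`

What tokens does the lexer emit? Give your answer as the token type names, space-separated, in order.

pos=0: emit ID 'foo' (now at pos=3)
pos=4: enter COMMENT mode (saw '/*')
exit COMMENT mode (now at pos=19)
pos=20: enter COMMENT mode (saw '/*')
exit COMMENT mode (now at pos=35)
pos=36: emit NUM '99' (now at pos=38)
pos=39: emit ID 'b' (now at pos=40)
pos=41: emit NUM '1' (now at pos=42)
pos=43: emit ID 'tmp' (now at pos=46)
pos=47: emit NUM '100' (now at pos=50)
DONE. 6 tokens: [ID, NUM, ID, NUM, ID, NUM]

Answer: ID NUM ID NUM ID NUM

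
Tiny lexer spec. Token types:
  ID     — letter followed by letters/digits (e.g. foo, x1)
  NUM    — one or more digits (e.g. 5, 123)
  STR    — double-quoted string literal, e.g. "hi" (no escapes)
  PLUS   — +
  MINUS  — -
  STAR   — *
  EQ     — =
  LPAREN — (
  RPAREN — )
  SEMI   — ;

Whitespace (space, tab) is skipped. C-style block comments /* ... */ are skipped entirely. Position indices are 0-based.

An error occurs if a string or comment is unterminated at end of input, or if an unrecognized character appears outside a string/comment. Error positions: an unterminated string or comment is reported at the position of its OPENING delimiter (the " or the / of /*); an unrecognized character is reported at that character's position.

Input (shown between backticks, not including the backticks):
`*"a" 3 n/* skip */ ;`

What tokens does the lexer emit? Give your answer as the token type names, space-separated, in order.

pos=0: emit STAR '*'
pos=1: enter STRING mode
pos=1: emit STR "a" (now at pos=4)
pos=5: emit NUM '3' (now at pos=6)
pos=7: emit ID 'n' (now at pos=8)
pos=8: enter COMMENT mode (saw '/*')
exit COMMENT mode (now at pos=18)
pos=19: emit SEMI ';'
DONE. 5 tokens: [STAR, STR, NUM, ID, SEMI]

Answer: STAR STR NUM ID SEMI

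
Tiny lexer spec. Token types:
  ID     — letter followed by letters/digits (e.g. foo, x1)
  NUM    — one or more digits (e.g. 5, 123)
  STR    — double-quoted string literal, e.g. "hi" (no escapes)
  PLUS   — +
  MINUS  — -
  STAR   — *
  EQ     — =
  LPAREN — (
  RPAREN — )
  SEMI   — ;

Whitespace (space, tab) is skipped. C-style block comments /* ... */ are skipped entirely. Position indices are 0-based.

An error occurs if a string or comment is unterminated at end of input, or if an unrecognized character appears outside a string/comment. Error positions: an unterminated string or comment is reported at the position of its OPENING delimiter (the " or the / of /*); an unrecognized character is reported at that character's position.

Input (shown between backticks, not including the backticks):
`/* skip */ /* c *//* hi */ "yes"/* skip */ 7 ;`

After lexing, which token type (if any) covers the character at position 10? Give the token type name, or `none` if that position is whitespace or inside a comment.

pos=0: enter COMMENT mode (saw '/*')
exit COMMENT mode (now at pos=10)
pos=11: enter COMMENT mode (saw '/*')
exit COMMENT mode (now at pos=18)
pos=18: enter COMMENT mode (saw '/*')
exit COMMENT mode (now at pos=26)
pos=27: enter STRING mode
pos=27: emit STR "yes" (now at pos=32)
pos=32: enter COMMENT mode (saw '/*')
exit COMMENT mode (now at pos=42)
pos=43: emit NUM '7' (now at pos=44)
pos=45: emit SEMI ';'
DONE. 3 tokens: [STR, NUM, SEMI]
Position 10: char is ' ' -> none

Answer: none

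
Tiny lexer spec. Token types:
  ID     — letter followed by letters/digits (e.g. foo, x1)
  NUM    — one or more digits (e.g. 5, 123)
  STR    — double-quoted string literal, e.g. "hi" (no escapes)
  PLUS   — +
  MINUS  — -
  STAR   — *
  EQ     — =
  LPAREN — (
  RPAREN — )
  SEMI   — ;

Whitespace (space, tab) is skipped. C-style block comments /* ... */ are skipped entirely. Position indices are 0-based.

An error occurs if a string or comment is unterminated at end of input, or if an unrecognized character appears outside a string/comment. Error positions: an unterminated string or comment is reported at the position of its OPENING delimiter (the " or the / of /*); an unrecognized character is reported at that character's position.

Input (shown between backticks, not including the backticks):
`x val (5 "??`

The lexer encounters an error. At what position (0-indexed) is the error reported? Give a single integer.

pos=0: emit ID 'x' (now at pos=1)
pos=2: emit ID 'val' (now at pos=5)
pos=6: emit LPAREN '('
pos=7: emit NUM '5' (now at pos=8)
pos=9: enter STRING mode
pos=9: ERROR — unterminated string

Answer: 9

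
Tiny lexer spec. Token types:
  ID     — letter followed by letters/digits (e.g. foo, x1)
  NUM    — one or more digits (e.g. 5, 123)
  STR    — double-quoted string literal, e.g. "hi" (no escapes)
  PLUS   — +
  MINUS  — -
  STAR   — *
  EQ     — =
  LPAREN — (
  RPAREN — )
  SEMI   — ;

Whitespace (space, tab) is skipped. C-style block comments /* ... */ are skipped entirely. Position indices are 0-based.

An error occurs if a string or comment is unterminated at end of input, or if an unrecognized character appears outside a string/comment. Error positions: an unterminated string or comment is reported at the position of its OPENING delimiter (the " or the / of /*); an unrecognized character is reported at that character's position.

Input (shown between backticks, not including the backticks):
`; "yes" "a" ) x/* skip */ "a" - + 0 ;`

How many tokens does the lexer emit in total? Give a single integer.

pos=0: emit SEMI ';'
pos=2: enter STRING mode
pos=2: emit STR "yes" (now at pos=7)
pos=8: enter STRING mode
pos=8: emit STR "a" (now at pos=11)
pos=12: emit RPAREN ')'
pos=14: emit ID 'x' (now at pos=15)
pos=15: enter COMMENT mode (saw '/*')
exit COMMENT mode (now at pos=25)
pos=26: enter STRING mode
pos=26: emit STR "a" (now at pos=29)
pos=30: emit MINUS '-'
pos=32: emit PLUS '+'
pos=34: emit NUM '0' (now at pos=35)
pos=36: emit SEMI ';'
DONE. 10 tokens: [SEMI, STR, STR, RPAREN, ID, STR, MINUS, PLUS, NUM, SEMI]

Answer: 10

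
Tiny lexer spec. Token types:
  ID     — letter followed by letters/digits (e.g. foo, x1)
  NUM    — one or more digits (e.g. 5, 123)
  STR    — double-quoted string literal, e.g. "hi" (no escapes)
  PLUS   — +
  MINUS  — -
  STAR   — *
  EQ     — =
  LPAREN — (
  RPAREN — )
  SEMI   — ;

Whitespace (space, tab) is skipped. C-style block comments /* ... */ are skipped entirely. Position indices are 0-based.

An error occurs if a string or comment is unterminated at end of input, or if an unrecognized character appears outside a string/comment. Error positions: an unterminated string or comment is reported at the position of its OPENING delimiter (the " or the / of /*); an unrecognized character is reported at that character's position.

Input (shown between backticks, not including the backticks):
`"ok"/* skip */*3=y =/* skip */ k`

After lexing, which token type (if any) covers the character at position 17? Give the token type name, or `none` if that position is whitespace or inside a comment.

Answer: ID

Derivation:
pos=0: enter STRING mode
pos=0: emit STR "ok" (now at pos=4)
pos=4: enter COMMENT mode (saw '/*')
exit COMMENT mode (now at pos=14)
pos=14: emit STAR '*'
pos=15: emit NUM '3' (now at pos=16)
pos=16: emit EQ '='
pos=17: emit ID 'y' (now at pos=18)
pos=19: emit EQ '='
pos=20: enter COMMENT mode (saw '/*')
exit COMMENT mode (now at pos=30)
pos=31: emit ID 'k' (now at pos=32)
DONE. 7 tokens: [STR, STAR, NUM, EQ, ID, EQ, ID]
Position 17: char is 'y' -> ID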